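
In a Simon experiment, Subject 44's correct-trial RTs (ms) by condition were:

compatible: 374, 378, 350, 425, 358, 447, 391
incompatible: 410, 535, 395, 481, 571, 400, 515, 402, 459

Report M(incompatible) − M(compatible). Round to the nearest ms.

M(compatible) = 2723/7 = 389.000
M(incompatible) = 4168/9 = 463.111
Difference = 463.111 − 389.000 = 74.111 ms

74 ms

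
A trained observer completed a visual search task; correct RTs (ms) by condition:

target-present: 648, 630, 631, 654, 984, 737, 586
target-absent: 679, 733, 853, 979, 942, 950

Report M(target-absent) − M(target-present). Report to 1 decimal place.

160.3 ms

M(target-present) = 4870/7 = 695.714
M(target-absent) = 5136/6 = 856.000
Difference = 856.000 − 695.714 = 160.286 ms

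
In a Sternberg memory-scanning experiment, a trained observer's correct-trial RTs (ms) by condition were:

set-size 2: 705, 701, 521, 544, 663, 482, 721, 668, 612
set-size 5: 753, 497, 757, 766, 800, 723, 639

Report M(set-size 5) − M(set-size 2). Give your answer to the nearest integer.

81 ms

M(set-size 2) = 5617/9 = 624.111
M(set-size 5) = 4935/7 = 705.000
Difference = 705.000 − 624.111 = 80.889 ms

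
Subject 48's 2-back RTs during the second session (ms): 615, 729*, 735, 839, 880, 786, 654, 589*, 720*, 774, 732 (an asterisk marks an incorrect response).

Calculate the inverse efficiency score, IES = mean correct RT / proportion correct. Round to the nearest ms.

1034 ms

Correct trials (n=8): 615, 735, 839, 880, 786, 654, 774, 732
Mean correct RT = 6015/8 = 751.8750 ms
Proportion correct = 8/11
IES = 751.8750 / (8/11) = 1033.828 ms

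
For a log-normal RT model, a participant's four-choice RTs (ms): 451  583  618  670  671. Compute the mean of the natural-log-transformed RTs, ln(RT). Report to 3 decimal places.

ln(RT): 6.1115, 6.3682, 6.4265, 6.5073, 6.5088
Σ ln(RT) = 31.9222
Mean = 31.9222/5 = 6.38444

6.384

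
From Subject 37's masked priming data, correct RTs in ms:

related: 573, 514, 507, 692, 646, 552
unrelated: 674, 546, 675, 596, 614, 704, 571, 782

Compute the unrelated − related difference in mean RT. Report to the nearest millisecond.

M(related) = 3484/6 = 580.667
M(unrelated) = 5162/8 = 645.250
Difference = 645.250 − 580.667 = 64.583 ms

65 ms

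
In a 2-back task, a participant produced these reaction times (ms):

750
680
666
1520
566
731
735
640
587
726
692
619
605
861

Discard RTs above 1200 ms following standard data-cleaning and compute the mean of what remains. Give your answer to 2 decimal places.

681.38 ms

Excluded: 1520
Retained (n=13): Σ = 8858
Mean = 8858/13 = 681.3846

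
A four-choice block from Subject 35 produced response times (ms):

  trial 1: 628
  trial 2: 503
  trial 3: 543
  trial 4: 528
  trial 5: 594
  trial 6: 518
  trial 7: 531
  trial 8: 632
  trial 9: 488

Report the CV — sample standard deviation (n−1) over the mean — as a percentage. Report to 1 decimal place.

9.7%

n = 9, Σ = 4965, M = 551.6667
Σ(x−M)² = 22690.000; s = √(22690.000/8) = 53.2565
CV = 53.2565 / 551.6667 = 0.09654 = 9.654%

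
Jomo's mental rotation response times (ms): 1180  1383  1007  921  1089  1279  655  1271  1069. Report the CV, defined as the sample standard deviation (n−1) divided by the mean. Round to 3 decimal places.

0.201

n = 9, Σ = 9854, M = 1094.8889
Σ(x−M)² = 387332.889; s = √(387332.889/8) = 220.0377
CV = 220.0377 / 1094.8889 = 0.20097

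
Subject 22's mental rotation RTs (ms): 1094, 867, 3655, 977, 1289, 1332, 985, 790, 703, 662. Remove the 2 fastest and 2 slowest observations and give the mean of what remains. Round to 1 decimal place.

Sorted: 662, 703, 790, 867, 977, 985, 1094, 1289, 1332, 3655
Drop lowest 2 (662, 703) and highest 2 (1332, 3655)
Remaining (n=6): Σ = 6002, mean = 6002/6 = 1000.333

1000.3 ms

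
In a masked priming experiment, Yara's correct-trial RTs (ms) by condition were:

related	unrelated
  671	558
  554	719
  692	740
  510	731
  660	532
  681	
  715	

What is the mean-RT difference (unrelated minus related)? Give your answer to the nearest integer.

16 ms

M(related) = 4483/7 = 640.429
M(unrelated) = 3280/5 = 656.000
Difference = 656.000 − 640.429 = 15.571 ms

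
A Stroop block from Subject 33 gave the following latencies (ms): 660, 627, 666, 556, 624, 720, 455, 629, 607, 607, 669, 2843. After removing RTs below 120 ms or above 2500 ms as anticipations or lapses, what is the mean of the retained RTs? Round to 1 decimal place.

620.0 ms

Excluded: 2843
Retained (n=11): Σ = 6820
Mean = 6820/11 = 620.0000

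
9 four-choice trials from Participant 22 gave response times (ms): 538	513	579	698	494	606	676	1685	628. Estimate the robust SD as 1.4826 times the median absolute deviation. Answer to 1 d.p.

103.8 ms

Sorted: 494, 513, 538, 579, 606, 628, 676, 698, 1685 → median = 606
|x − 606| sorted: 0, 22, 27, 68, 70, 92, 93, 112, 1079 → MAD = 70
Robust SD ≈ 1.4826 × 70 = 103.782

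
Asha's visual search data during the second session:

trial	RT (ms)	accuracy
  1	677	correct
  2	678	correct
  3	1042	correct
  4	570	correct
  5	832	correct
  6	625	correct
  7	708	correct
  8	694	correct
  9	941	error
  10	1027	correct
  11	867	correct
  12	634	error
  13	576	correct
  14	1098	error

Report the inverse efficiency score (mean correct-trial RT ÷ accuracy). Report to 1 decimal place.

Correct trials (n=11): 677, 678, 1042, 570, 832, 625, 708, 694, 1027, 867, 576
Mean correct RT = 8296/11 = 754.1818 ms
Proportion correct = 11/14
IES = 754.1818 / (11/14) = 959.868 ms

959.9 ms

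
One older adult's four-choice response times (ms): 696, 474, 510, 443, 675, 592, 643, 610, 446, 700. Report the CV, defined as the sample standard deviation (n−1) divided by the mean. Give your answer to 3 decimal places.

n = 10, Σ = 5789, M = 578.9000
Σ(x−M)² = 94742.900; s = √(94742.900/9) = 102.6011
CV = 102.6011 / 578.9000 = 0.17723

0.177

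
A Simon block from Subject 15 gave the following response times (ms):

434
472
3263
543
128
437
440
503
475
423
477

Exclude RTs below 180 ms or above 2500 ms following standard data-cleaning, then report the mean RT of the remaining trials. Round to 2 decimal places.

Excluded: 128, 3263
Retained (n=9): Σ = 4204
Mean = 4204/9 = 467.1111

467.11 ms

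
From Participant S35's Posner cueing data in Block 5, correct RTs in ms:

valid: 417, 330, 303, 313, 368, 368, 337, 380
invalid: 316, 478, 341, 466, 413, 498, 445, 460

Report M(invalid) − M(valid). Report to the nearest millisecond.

M(valid) = 2816/8 = 352.000
M(invalid) = 3417/8 = 427.125
Difference = 427.125 − 352.000 = 75.125 ms

75 ms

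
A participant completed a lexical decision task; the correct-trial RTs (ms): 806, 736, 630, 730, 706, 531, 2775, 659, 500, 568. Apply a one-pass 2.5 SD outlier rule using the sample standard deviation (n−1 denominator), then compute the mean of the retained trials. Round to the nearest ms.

n = 10, ΣRT = 8641, M = 864.100
Σ(x−M)² = 4142370.90; s = √(4142370.90/9) = 678.427
Cutoffs: 864.100 ± 2.5·678.427 → [-832.0, 2560.2]
Outside: 2775 → excluded.
Retained (n=9): Σ = 5866, mean = 5866/9 = 651.778

652 ms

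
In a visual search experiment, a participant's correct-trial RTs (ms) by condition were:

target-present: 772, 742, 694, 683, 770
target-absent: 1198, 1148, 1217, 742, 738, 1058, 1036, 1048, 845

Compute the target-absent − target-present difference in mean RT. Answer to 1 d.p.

M(target-present) = 3661/5 = 732.200
M(target-absent) = 9030/9 = 1003.333
Difference = 1003.333 − 732.200 = 271.133 ms

271.1 ms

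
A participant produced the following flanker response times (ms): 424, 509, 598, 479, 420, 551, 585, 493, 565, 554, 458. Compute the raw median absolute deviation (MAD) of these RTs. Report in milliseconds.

51 ms

Sorted: 420, 424, 458, 479, 493, 509, 551, 554, 565, 585, 598 → median = 509
|x − 509|: 85, 0, 89, 30, 89, 42, 76, 16, 56, 45, 51
Sorted deviations: 0, 16, 30, 42, 45, 51, 56, 76, 85, 89, 89 → MAD = 51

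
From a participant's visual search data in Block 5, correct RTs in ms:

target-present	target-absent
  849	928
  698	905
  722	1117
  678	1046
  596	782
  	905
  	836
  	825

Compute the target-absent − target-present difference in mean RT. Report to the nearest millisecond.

209 ms

M(target-present) = 3543/5 = 708.600
M(target-absent) = 7344/8 = 918.000
Difference = 918.000 − 708.600 = 209.400 ms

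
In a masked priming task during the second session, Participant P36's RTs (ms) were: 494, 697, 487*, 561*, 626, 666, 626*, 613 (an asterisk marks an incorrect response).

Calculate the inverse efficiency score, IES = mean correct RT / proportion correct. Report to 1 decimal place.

990.7 ms

Correct trials (n=5): 494, 697, 626, 666, 613
Mean correct RT = 3096/5 = 619.2000 ms
Proportion correct = 5/8
IES = 619.2000 / (5/8) = 990.720 ms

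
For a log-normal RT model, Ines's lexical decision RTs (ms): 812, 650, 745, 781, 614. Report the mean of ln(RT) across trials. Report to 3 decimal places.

ln(RT): 6.6995, 6.4770, 6.6134, 6.6606, 6.4200
Σ ln(RT) = 32.8704
Mean = 32.8704/5 = 6.57409

6.574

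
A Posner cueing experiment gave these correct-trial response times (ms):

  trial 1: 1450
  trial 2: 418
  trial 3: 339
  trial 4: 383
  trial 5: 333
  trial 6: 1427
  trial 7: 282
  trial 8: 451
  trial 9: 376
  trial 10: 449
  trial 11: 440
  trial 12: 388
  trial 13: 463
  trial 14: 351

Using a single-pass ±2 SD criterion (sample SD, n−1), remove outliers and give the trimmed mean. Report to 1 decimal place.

n = 14, ΣRT = 7550, M = 539.286
Σ(x−M)² = 1922060.86; s = √(1922060.86/13) = 384.514
Cutoffs: 539.286 ± 2·384.514 → [-229.7, 1308.3]
Outside: 1427, 1450 → excluded.
Retained (n=12): Σ = 4673, mean = 4673/12 = 389.417

389.4 ms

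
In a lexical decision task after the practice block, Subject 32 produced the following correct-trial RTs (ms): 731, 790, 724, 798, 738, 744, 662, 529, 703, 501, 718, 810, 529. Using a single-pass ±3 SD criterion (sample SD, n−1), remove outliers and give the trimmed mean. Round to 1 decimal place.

690.5 ms

n = 13, ΣRT = 8977, M = 690.538
Σ(x−M)² = 133417.23; s = √(133417.23/12) = 105.442
Cutoffs: 690.538 ± 3·105.442 → [374.2, 1006.9]
No RTs fall outside the cutoffs; all 13 retained. Mean = 8977/13 = 690.538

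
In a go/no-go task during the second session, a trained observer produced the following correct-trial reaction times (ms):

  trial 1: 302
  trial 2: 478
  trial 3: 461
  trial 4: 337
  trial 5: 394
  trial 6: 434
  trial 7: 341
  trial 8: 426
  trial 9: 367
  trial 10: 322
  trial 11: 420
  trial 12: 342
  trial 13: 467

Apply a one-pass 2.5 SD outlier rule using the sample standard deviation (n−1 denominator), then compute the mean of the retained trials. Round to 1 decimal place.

391.6 ms

n = 13, ΣRT = 5091, M = 391.615
Σ(x−M)² = 43239.08; s = √(43239.08/12) = 60.027
Cutoffs: 391.615 ± 2.5·60.027 → [241.5, 541.7]
No RTs fall outside the cutoffs; all 13 retained. Mean = 5091/13 = 391.615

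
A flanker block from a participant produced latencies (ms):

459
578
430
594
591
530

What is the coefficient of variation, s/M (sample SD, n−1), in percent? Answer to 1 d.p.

13.4%

n = 6, Σ = 3182, M = 530.3333
Σ(x−M)² = 25161.333; s = √(25161.333/5) = 70.9385
CV = 70.9385 / 530.3333 = 0.13376 = 13.376%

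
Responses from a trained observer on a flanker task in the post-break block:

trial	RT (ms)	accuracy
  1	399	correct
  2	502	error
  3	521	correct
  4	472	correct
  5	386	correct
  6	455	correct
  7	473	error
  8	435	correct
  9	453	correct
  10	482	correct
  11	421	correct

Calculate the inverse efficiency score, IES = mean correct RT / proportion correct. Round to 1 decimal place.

546.5 ms

Correct trials (n=9): 399, 521, 472, 386, 455, 435, 453, 482, 421
Mean correct RT = 4024/9 = 447.1111 ms
Proportion correct = 9/11
IES = 447.1111 / (9/11) = 546.469 ms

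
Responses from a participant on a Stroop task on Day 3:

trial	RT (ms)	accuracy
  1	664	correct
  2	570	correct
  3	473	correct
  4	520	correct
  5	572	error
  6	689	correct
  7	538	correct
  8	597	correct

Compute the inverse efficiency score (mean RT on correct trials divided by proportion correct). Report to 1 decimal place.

661.4 ms

Correct trials (n=7): 664, 570, 473, 520, 689, 538, 597
Mean correct RT = 4051/7 = 578.7143 ms
Proportion correct = 7/8
IES = 578.7143 / (7/8) = 661.388 ms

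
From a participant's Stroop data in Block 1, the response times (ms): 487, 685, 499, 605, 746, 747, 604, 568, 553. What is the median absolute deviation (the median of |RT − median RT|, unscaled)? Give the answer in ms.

81 ms

Sorted: 487, 499, 553, 568, 604, 605, 685, 746, 747 → median = 604
|x − 604|: 117, 81, 105, 1, 142, 143, 0, 36, 51
Sorted deviations: 0, 1, 36, 51, 81, 105, 117, 142, 143 → MAD = 81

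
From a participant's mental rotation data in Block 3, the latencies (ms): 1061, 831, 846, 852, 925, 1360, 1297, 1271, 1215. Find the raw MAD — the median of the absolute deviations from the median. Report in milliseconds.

Sorted: 831, 846, 852, 925, 1061, 1215, 1271, 1297, 1360 → median = 1061
|x − 1061|: 0, 230, 215, 209, 136, 299, 236, 210, 154
Sorted deviations: 0, 136, 154, 209, 210, 215, 230, 236, 299 → MAD = 210

210 ms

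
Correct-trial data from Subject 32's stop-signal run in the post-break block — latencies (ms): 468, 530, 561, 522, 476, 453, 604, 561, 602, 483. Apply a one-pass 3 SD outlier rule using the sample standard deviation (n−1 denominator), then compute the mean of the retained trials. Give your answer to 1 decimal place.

n = 10, ΣRT = 5260, M = 526.000
Σ(x−M)² = 27384.00; s = √(27384.00/9) = 55.160
Cutoffs: 526.000 ± 3·55.160 → [360.5, 691.5]
No RTs fall outside the cutoffs; all 10 retained. Mean = 5260/10 = 526.000

526.0 ms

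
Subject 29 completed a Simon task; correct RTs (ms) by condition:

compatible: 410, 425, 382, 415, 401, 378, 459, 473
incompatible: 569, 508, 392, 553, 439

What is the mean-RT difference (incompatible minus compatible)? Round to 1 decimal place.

M(compatible) = 3343/8 = 417.875
M(incompatible) = 2461/5 = 492.200
Difference = 492.200 − 417.875 = 74.325 ms

74.3 ms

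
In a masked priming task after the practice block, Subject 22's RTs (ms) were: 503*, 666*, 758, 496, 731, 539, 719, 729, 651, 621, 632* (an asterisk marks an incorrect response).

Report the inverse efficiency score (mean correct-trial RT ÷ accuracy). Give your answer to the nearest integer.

Correct trials (n=8): 758, 496, 731, 539, 719, 729, 651, 621
Mean correct RT = 5244/8 = 655.5000 ms
Proportion correct = 8/11
IES = 655.5000 / (8/11) = 901.312 ms

901 ms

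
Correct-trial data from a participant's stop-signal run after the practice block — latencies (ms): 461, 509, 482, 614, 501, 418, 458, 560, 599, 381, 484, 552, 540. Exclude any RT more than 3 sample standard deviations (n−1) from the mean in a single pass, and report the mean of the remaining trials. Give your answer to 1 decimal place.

n = 13, ΣRT = 6559, M = 504.538
Σ(x−M)² = 55265.23; s = √(55265.23/12) = 67.863
Cutoffs: 504.538 ± 3·67.863 → [300.9, 708.1]
No RTs fall outside the cutoffs; all 13 retained. Mean = 6559/13 = 504.538

504.5 ms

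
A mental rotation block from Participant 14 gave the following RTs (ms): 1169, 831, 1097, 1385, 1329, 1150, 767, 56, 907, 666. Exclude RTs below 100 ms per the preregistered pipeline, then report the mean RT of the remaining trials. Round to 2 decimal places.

Excluded: 56
Retained (n=9): Σ = 9301
Mean = 9301/9 = 1033.4444

1033.44 ms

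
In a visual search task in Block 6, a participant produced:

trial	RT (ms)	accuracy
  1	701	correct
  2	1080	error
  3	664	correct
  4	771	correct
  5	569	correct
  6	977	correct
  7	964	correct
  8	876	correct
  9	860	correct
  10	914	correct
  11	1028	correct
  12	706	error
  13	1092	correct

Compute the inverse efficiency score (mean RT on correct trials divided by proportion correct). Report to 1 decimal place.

Correct trials (n=11): 701, 664, 771, 569, 977, 964, 876, 860, 914, 1028, 1092
Mean correct RT = 9416/11 = 856.0000 ms
Proportion correct = 11/13
IES = 856.0000 / (11/13) = 1011.636 ms

1011.6 ms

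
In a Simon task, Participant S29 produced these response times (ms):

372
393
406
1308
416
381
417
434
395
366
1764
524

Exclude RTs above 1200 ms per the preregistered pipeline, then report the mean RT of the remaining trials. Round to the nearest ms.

Excluded: 1308, 1764
Retained (n=10): Σ = 4104
Mean = 4104/10 = 410.4000

410 ms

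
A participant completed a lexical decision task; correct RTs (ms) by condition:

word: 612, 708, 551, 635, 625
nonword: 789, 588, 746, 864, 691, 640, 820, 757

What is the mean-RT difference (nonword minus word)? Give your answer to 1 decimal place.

110.7 ms

M(word) = 3131/5 = 626.200
M(nonword) = 5895/8 = 736.875
Difference = 736.875 − 626.200 = 110.675 ms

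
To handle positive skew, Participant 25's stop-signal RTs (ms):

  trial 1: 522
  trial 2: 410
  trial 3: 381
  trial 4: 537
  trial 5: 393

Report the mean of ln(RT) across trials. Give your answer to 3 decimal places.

ln(RT): 6.2577, 6.0162, 5.9428, 6.2860, 5.9738
Σ ln(RT) = 30.4764
Mean = 30.4764/5 = 6.09529

6.095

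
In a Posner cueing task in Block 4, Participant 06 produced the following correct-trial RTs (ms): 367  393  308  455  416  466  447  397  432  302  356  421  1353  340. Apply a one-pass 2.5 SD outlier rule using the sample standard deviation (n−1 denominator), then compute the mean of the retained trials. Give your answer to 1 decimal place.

392.3 ms

n = 14, ΣRT = 6453, M = 460.929
Σ(x−M)² = 892298.93; s = √(892298.93/13) = 261.989
Cutoffs: 460.929 ± 2.5·261.989 → [-194.0, 1115.9]
Outside: 1353 → excluded.
Retained (n=13): Σ = 5100, mean = 5100/13 = 392.308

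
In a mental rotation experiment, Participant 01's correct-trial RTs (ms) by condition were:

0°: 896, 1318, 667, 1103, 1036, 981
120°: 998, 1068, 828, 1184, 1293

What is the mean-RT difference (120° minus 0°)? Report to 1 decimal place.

74.0 ms

M(0°) = 6001/6 = 1000.167
M(120°) = 5371/5 = 1074.200
Difference = 1074.200 − 1000.167 = 74.033 ms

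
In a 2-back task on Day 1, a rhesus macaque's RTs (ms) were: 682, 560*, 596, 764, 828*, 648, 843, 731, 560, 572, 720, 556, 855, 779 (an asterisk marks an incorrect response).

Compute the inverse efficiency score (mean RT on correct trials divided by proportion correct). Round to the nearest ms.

808 ms

Correct trials (n=12): 682, 596, 764, 648, 843, 731, 560, 572, 720, 556, 855, 779
Mean correct RT = 8306/12 = 692.1667 ms
Proportion correct = 12/14
IES = 692.1667 / (12/14) = 807.528 ms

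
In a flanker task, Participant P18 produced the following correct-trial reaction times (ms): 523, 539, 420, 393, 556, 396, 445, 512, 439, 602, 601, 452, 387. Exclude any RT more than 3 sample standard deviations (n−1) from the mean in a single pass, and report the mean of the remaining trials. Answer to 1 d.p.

n = 13, ΣRT = 6265, M = 481.923
Σ(x−M)² = 72170.92; s = √(72170.92/12) = 77.552
Cutoffs: 481.923 ± 3·77.552 → [249.3, 714.6]
No RTs fall outside the cutoffs; all 13 retained. Mean = 6265/13 = 481.923

481.9 ms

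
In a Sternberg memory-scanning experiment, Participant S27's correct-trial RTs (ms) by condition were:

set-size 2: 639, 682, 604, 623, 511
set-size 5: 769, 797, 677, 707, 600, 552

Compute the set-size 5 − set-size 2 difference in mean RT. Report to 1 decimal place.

M(set-size 2) = 3059/5 = 611.800
M(set-size 5) = 4102/6 = 683.667
Difference = 683.667 − 611.800 = 71.867 ms

71.9 ms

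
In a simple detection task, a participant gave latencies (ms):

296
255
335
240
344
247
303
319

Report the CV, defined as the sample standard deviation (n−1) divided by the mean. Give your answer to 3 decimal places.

0.139

n = 8, Σ = 2339, M = 292.3750
Σ(x−M)² = 11515.875; s = √(11515.875/7) = 40.5601
CV = 40.5601 / 292.3750 = 0.13873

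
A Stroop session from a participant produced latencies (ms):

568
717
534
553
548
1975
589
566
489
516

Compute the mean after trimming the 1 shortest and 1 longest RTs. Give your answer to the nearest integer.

Sorted: 489, 516, 534, 548, 553, 566, 568, 589, 717, 1975
Drop lowest 1 (489) and highest 1 (1975)
Remaining (n=8): Σ = 4591, mean = 4591/8 = 573.875

574 ms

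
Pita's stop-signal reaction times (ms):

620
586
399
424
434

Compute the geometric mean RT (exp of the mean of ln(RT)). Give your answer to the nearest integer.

ln(RT): 6.4297, 6.3733, 5.9890, 6.0497, 6.0730
Mean ln(RT) = 30.9148/5 = 6.18296
Geometric mean = exp(6.18296) = 484.42 ms

484 ms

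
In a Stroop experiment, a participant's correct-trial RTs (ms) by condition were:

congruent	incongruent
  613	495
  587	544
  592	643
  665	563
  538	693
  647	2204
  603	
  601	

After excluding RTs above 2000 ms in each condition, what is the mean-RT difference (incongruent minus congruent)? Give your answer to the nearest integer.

incongruent: exclude 2204
M(congruent) = 4846/8 = 605.750
M(incongruent) = 2938/5 = 587.600
Difference = 587.600 − 605.750 = -18.150 ms

-18 ms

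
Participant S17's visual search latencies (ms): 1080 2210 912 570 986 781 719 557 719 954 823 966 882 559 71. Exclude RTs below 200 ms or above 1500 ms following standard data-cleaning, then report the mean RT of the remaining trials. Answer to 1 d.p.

808.3 ms

Excluded: 71, 2210
Retained (n=13): Σ = 10508
Mean = 10508/13 = 808.3077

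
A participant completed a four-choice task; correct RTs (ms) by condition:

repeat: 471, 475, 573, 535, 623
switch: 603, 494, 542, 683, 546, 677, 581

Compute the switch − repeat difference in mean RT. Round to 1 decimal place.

54.0 ms

M(repeat) = 2677/5 = 535.400
M(switch) = 4126/7 = 589.429
Difference = 589.429 − 535.400 = 54.029 ms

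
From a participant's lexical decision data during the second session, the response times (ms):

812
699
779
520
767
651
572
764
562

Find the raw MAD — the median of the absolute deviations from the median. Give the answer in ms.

Sorted: 520, 562, 572, 651, 699, 764, 767, 779, 812 → median = 699
|x − 699|: 113, 0, 80, 179, 68, 48, 127, 65, 137
Sorted deviations: 0, 48, 65, 68, 80, 113, 127, 137, 179 → MAD = 80

80 ms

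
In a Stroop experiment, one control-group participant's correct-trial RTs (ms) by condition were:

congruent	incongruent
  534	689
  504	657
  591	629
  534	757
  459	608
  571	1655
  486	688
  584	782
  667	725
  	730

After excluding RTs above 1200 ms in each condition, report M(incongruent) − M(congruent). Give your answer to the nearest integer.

incongruent: exclude 1655
M(congruent) = 4930/9 = 547.778
M(incongruent) = 6265/9 = 696.111
Difference = 696.111 − 547.778 = 148.333 ms

148 ms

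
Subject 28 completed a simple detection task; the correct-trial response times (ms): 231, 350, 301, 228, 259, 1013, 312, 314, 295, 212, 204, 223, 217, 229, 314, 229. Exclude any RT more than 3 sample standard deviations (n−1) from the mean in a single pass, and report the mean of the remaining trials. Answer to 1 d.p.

n = 16, ΣRT = 4931, M = 308.188
Σ(x−M)² = 561844.44; s = √(561844.44/15) = 193.536
Cutoffs: 308.188 ± 3·193.536 → [-272.4, 888.8]
Outside: 1013 → excluded.
Retained (n=15): Σ = 3918, mean = 3918/15 = 261.200

261.2 ms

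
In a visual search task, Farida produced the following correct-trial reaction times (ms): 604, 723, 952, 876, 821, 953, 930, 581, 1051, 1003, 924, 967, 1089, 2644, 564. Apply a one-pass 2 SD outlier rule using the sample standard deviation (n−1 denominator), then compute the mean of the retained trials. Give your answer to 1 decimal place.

n = 15, ΣRT = 14682, M = 978.800
Σ(x−M)² = 3369422.40; s = √(3369422.40/14) = 490.584
Cutoffs: 978.800 ± 2·490.584 → [-2.4, 1960.0]
Outside: 2644 → excluded.
Retained (n=14): Σ = 12038, mean = 12038/14 = 859.857

859.9 ms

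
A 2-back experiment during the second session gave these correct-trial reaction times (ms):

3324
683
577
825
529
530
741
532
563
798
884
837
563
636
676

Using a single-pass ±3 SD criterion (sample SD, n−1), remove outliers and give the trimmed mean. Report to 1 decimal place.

n = 15, ΣRT = 12698, M = 846.533
Σ(x−M)² = 6786823.73; s = √(6786823.73/14) = 696.257
Cutoffs: 846.533 ± 3·696.257 → [-1242.2, 2935.3]
Outside: 3324 → excluded.
Retained (n=14): Σ = 9374, mean = 9374/14 = 669.571

669.6 ms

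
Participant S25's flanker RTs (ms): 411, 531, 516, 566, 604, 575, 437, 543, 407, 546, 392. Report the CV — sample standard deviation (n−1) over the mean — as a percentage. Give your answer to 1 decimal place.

15.2%

n = 11, Σ = 5528, M = 502.5455
Σ(x−M)² = 58110.727; s = √(58110.727/10) = 76.2304
CV = 76.2304 / 502.5455 = 0.15169 = 15.169%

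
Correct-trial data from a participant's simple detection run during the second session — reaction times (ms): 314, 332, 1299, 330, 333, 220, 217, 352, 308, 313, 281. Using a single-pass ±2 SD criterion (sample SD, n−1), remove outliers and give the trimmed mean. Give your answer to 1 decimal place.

300.0 ms

n = 11, ΣRT = 4299, M = 390.818
Σ(x−M)² = 927069.64; s = √(927069.64/10) = 304.478
Cutoffs: 390.818 ± 2·304.478 → [-218.1, 999.8]
Outside: 1299 → excluded.
Retained (n=10): Σ = 3000, mean = 3000/10 = 300.000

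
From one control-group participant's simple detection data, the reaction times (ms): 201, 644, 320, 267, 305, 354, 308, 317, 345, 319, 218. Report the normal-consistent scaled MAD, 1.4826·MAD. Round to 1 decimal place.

41.5 ms

Sorted: 201, 218, 267, 305, 308, 317, 319, 320, 345, 354, 644 → median = 317
|x − 317| sorted: 0, 2, 3, 9, 12, 28, 37, 50, 99, 116, 327 → MAD = 28
Robust SD ≈ 1.4826 × 28 = 41.513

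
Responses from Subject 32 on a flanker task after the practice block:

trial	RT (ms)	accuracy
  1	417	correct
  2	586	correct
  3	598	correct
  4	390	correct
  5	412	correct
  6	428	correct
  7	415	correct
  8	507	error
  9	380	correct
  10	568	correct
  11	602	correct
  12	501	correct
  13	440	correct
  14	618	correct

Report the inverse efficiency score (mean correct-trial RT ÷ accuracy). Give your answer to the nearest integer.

Correct trials (n=13): 417, 586, 598, 390, 412, 428, 415, 380, 568, 602, 501, 440, 618
Mean correct RT = 6355/13 = 488.8462 ms
Proportion correct = 13/14
IES = 488.8462 / (13/14) = 526.450 ms

526 ms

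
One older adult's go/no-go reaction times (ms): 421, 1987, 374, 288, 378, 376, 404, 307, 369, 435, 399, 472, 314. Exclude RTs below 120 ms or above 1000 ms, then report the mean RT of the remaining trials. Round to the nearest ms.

378 ms

Excluded: 1987
Retained (n=12): Σ = 4537
Mean = 4537/12 = 378.0833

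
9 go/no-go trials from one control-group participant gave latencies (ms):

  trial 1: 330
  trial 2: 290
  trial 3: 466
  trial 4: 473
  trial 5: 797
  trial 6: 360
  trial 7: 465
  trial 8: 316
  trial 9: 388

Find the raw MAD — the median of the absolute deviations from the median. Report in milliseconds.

77 ms

Sorted: 290, 316, 330, 360, 388, 465, 466, 473, 797 → median = 388
|x − 388|: 58, 98, 78, 85, 409, 28, 77, 72, 0
Sorted deviations: 0, 28, 58, 72, 77, 78, 85, 98, 409 → MAD = 77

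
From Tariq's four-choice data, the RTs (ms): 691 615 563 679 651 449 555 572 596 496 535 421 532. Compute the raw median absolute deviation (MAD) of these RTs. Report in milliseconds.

Sorted: 421, 449, 496, 532, 535, 555, 563, 572, 596, 615, 651, 679, 691 → median = 563
|x − 563|: 128, 52, 0, 116, 88, 114, 8, 9, 33, 67, 28, 142, 31
Sorted deviations: 0, 8, 9, 28, 31, 33, 52, 67, 88, 114, 116, 128, 142 → MAD = 52

52 ms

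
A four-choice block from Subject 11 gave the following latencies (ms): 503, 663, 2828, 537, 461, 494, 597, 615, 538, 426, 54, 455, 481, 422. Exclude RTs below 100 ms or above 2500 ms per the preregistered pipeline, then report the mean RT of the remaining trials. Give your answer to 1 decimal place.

516.0 ms

Excluded: 54, 2828
Retained (n=12): Σ = 6192
Mean = 6192/12 = 516.0000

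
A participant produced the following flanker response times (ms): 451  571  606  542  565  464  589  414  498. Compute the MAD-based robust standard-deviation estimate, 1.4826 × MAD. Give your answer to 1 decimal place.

Sorted: 414, 451, 464, 498, 542, 565, 571, 589, 606 → median = 542
|x − 542| sorted: 0, 23, 29, 44, 47, 64, 78, 91, 128 → MAD = 47
Robust SD ≈ 1.4826 × 47 = 69.682

69.7 ms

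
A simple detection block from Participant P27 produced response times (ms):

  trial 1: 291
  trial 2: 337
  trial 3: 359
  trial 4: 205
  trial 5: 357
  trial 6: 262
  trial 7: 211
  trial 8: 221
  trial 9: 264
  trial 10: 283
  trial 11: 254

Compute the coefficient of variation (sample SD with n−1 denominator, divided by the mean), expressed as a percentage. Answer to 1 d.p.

n = 11, Σ = 3044, M = 276.7273
Σ(x−M)² = 30554.182; s = √(30554.182/10) = 55.2758
CV = 55.2758 / 276.7273 = 0.19975 = 19.975%

20.0%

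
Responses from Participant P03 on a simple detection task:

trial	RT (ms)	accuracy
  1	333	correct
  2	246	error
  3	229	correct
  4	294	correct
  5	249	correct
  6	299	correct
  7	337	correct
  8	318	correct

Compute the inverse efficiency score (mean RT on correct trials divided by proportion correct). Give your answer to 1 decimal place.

Correct trials (n=7): 333, 229, 294, 249, 299, 337, 318
Mean correct RT = 2059/7 = 294.1429 ms
Proportion correct = 7/8
IES = 294.1429 / (7/8) = 336.163 ms

336.2 ms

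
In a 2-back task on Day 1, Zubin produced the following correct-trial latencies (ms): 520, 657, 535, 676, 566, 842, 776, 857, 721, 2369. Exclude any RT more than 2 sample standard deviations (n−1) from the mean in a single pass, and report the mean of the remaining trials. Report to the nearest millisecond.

683 ms

n = 10, ΣRT = 8519, M = 851.900
Σ(x−M)² = 2685860.90; s = √(2685860.90/9) = 546.287
Cutoffs: 851.900 ± 2·546.287 → [-240.7, 1944.5]
Outside: 2369 → excluded.
Retained (n=9): Σ = 6150, mean = 6150/9 = 683.333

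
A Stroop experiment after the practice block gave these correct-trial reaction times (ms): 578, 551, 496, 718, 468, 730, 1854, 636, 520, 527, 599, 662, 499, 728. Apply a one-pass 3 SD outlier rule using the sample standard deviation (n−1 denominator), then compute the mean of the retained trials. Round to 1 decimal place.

n = 14, ΣRT = 9566, M = 683.286
Σ(x−M)² = 1580808.86; s = √(1580808.86/13) = 348.713
Cutoffs: 683.286 ± 3·348.713 → [-362.9, 1729.4]
Outside: 1854 → excluded.
Retained (n=13): Σ = 7712, mean = 7712/13 = 593.231

593.2 ms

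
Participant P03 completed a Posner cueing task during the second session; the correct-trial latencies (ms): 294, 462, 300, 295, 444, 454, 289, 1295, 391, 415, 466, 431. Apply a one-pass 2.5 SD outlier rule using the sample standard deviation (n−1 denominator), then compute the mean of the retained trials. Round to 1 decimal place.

385.5 ms

n = 12, ΣRT = 5536, M = 461.333
Σ(x−M)² = 814784.67; s = √(814784.67/11) = 272.160
Cutoffs: 461.333 ± 2.5·272.160 → [-219.1, 1141.7]
Outside: 1295 → excluded.
Retained (n=11): Σ = 4241, mean = 4241/11 = 385.545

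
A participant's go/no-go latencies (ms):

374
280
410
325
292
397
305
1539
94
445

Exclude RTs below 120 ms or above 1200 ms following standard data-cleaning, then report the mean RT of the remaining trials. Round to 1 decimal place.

353.5 ms

Excluded: 94, 1539
Retained (n=8): Σ = 2828
Mean = 2828/8 = 353.5000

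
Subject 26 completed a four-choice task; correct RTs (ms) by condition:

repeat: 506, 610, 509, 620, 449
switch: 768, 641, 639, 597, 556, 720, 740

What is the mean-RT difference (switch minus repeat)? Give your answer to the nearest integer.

M(repeat) = 2694/5 = 538.800
M(switch) = 4661/7 = 665.857
Difference = 665.857 − 538.800 = 127.057 ms

127 ms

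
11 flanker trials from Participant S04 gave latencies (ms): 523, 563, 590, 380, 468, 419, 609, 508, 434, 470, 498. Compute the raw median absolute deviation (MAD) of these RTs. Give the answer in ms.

Sorted: 380, 419, 434, 468, 470, 498, 508, 523, 563, 590, 609 → median = 498
|x − 498|: 25, 65, 92, 118, 30, 79, 111, 10, 64, 28, 0
Sorted deviations: 0, 10, 25, 28, 30, 64, 65, 79, 92, 111, 118 → MAD = 64

64 ms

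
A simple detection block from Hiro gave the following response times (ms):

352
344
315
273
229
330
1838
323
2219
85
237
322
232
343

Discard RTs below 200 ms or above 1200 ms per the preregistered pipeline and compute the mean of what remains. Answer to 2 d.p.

Excluded: 85, 1838, 2219
Retained (n=11): Σ = 3300
Mean = 3300/11 = 300.0000

300.00 ms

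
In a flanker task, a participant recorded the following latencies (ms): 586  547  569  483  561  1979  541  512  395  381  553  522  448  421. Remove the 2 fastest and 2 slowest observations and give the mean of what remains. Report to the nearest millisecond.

Sorted: 381, 395, 421, 448, 483, 512, 522, 541, 547, 553, 561, 569, 586, 1979
Drop lowest 2 (381, 395) and highest 2 (586, 1979)
Remaining (n=10): Σ = 5157, mean = 5157/10 = 515.700

516 ms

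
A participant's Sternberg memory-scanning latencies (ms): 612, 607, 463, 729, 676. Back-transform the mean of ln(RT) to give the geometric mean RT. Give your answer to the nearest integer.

610 ms

ln(RT): 6.4167, 6.4085, 6.1377, 6.5917, 6.5162
Mean ln(RT) = 32.0709/5 = 6.41417
Geometric mean = exp(6.41417) = 610.43 ms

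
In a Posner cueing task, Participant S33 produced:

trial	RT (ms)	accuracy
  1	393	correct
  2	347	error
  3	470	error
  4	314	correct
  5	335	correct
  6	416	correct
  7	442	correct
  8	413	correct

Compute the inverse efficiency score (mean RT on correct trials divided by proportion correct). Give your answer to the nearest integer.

514 ms

Correct trials (n=6): 393, 314, 335, 416, 442, 413
Mean correct RT = 2313/6 = 385.5000 ms
Proportion correct = 6/8
IES = 385.5000 / (6/8) = 514.000 ms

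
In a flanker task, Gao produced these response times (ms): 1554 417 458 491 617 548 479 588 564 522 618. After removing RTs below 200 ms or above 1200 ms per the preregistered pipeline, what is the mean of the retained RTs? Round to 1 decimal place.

530.2 ms

Excluded: 1554
Retained (n=10): Σ = 5302
Mean = 5302/10 = 530.2000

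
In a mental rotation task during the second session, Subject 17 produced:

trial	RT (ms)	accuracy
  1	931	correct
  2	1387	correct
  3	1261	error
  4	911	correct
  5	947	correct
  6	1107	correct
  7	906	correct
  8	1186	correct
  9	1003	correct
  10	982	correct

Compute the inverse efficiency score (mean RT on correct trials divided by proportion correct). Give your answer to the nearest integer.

1156 ms

Correct trials (n=9): 931, 1387, 911, 947, 1107, 906, 1186, 1003, 982
Mean correct RT = 9360/9 = 1040.0000 ms
Proportion correct = 9/10
IES = 1040.0000 / (9/10) = 1155.556 ms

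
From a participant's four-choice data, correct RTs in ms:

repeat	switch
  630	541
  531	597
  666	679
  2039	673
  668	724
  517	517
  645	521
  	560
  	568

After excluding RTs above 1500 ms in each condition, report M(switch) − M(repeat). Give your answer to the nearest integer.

repeat: exclude 2039
M(repeat) = 3657/6 = 609.500
M(switch) = 5380/9 = 597.778
Difference = 597.778 − 609.500 = -11.722 ms

-12 ms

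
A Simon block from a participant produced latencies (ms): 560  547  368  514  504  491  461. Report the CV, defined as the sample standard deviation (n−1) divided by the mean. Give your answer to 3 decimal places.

n = 7, Σ = 3445, M = 492.1429
Σ(x−M)² = 24614.857; s = √(24614.857/6) = 64.0506
CV = 64.0506 / 492.1429 = 0.13015

0.130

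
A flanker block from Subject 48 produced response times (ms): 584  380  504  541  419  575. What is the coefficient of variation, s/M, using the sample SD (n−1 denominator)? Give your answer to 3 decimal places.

0.168

n = 6, Σ = 3003, M = 500.5000
Σ(x−M)² = 35337.500; s = √(35337.500/5) = 84.0684
CV = 84.0684 / 500.5000 = 0.16797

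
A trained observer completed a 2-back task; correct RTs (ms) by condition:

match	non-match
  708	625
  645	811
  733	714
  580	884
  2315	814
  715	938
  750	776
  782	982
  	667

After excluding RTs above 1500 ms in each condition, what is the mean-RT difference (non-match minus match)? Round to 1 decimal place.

match: exclude 2315
M(match) = 4913/7 = 701.857
M(non-match) = 7211/9 = 801.222
Difference = 801.222 − 701.857 = 99.365 ms

99.4 ms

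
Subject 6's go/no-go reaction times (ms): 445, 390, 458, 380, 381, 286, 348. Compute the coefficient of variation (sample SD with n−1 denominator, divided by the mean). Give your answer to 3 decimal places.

0.151

n = 7, Σ = 2688, M = 384.0000
Σ(x−M)² = 20158.000; s = √(20158.000/6) = 57.9626
CV = 57.9626 / 384.0000 = 0.15094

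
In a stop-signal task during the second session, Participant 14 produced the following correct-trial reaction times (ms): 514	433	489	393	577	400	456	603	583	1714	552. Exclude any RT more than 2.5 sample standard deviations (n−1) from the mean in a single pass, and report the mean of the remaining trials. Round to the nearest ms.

500 ms

n = 11, ΣRT = 6714, M = 610.364
Σ(x−M)² = 1394136.55; s = √(1394136.55/10) = 373.381
Cutoffs: 610.364 ± 2.5·373.381 → [-323.1, 1543.8]
Outside: 1714 → excluded.
Retained (n=10): Σ = 5000, mean = 5000/10 = 500.000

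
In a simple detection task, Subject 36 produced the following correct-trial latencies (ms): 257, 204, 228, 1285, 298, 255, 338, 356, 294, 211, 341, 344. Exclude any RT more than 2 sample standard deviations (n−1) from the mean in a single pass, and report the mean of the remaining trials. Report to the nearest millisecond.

n = 12, ΣRT = 4411, M = 367.583
Σ(x−M)² = 949846.92; s = √(949846.92/11) = 293.853
Cutoffs: 367.583 ± 2·293.853 → [-220.1, 955.3]
Outside: 1285 → excluded.
Retained (n=11): Σ = 3126, mean = 3126/11 = 284.182

284 ms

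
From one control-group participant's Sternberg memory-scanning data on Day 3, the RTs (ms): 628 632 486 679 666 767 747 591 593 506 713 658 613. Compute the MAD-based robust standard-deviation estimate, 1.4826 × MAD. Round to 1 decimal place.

Sorted: 486, 506, 591, 593, 613, 628, 632, 658, 666, 679, 713, 747, 767 → median = 632
|x − 632| sorted: 0, 4, 19, 26, 34, 39, 41, 47, 81, 115, 126, 135, 146 → MAD = 41
Robust SD ≈ 1.4826 × 41 = 60.787

60.8 ms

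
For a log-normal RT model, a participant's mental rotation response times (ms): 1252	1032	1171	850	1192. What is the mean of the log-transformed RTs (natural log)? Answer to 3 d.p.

6.993

ln(RT): 7.1325, 6.9393, 7.0656, 6.7452, 7.0834
Σ ln(RT) = 34.9660
Mean = 34.9660/5 = 6.99320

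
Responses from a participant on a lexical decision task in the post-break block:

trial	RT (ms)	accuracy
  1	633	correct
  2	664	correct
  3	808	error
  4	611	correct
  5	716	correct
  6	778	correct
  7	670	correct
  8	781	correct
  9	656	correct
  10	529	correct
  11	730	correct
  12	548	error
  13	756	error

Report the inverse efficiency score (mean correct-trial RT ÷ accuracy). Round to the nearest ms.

880 ms

Correct trials (n=10): 633, 664, 611, 716, 778, 670, 781, 656, 529, 730
Mean correct RT = 6768/10 = 676.8000 ms
Proportion correct = 10/13
IES = 676.8000 / (10/13) = 879.840 ms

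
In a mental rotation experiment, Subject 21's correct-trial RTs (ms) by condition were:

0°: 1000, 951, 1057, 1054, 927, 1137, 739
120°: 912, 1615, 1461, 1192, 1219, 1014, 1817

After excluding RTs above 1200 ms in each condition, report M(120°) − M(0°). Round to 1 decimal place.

58.6 ms

120°: exclude 1615, 1461, 1219, 1817
M(0°) = 6865/7 = 980.714
M(120°) = 3118/3 = 1039.333
Difference = 1039.333 − 980.714 = 58.619 ms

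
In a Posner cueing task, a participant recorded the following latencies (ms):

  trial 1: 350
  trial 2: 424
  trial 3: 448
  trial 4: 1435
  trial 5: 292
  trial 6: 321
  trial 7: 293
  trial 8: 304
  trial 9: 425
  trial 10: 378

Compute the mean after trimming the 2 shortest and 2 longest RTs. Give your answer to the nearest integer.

Sorted: 292, 293, 304, 321, 350, 378, 424, 425, 448, 1435
Drop lowest 2 (292, 293) and highest 2 (448, 1435)
Remaining (n=6): Σ = 2202, mean = 2202/6 = 367.000

367 ms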